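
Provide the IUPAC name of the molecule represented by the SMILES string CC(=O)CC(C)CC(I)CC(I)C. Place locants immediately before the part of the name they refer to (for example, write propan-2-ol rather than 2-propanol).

6,8-diiodo-4-methylnonan-2-one

The longest carbon chain that includes the carbonyl has 9 carbons, so the parent hydride is nonane.
The principal characteristic group is a ketone (C=O on an internal carbon), named with the suffix -one.
Choose the numbering such that numbering from this end puts the carbonyl group at C-2 rather than C-8.
With this numbering: the carbonyl at C-2; iodo groups at C-6 and C-8; a methyl group at C-4.
Prefixes are listed alphabetically: iodo, methyl.
Putting it together: 6,8-diiodo-4-methylnonan-2-one.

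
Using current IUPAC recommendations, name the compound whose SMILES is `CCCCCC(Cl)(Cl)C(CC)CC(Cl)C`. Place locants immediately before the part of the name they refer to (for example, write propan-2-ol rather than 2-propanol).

The parent chain contains 10 carbons (decane).
The numbering direction is chosen so that the substituent locant set {2,4,5,5} is lower than {6,6,7,9} at the first point of difference.
With this numbering: chloro groups at C-2 and C-5 (×2); an ethyl group at C-4.
Prefixes are listed alphabetically: chloro, ethyl.
Assembling the pieces gives 2,5,5-trichloro-4-ethyldecane.

2,5,5-trichloro-4-ethyldecane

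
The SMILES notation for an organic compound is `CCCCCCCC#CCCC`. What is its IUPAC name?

dodec-4-yne

The longest carbon chain that includes the multiple bond has 12 carbons, so the parent hydride is dodecane.
There is one C≡C triple bond, indicated by the ending -yne.
The numbering direction is chosen so that numbering from this end puts the triple bond at C-4 rather than C-8.
That gives the triple bond between C-4 and C-5.
Putting it together: dodec-4-yne.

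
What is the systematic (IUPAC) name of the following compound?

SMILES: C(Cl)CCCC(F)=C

Counting along the main chain through the multiple bond gives 6 carbons: the parent is hexane.
There is one C=C double bond, indicated by the ending -ene.
The numbering direction is chosen so that numbering from this end puts the double bond at C-1 rather than C-5.
That gives the double bond between C-1 and C-2; a chloro group at C-6; a fluoro group at C-2.
Substituent prefixes are cited in alphabetical order (multiplying prefixes like di-/tri- are ignored for ordering).
Putting it together: 6-chloro-2-fluorohex-1-ene.

6-chloro-2-fluorohex-1-ene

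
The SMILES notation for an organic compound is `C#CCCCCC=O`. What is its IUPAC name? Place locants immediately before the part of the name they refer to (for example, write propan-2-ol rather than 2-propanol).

hept-6-ynal

Counting along the main chain through the –CHO group and the multiple bond gives 7 carbons: the parent is heptane.
The highest-priority functional group is an aldehyde (terminal –CHO), so the name ends in -al.
The chain contains a C≡C triple bond, so the unsaturation ending is -yne.
Choose the numbering such that the aldehyde carbon is C-1 by definition.
With this numbering: the triple bond between C-6 and C-7.
The name is hept-6-ynal.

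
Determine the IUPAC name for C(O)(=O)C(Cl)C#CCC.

2-chlorohex-3-ynoic acid

Counting along the main chain through the –COOH group and the multiple bond gives 6 carbons: the parent is hexane.
A carboxylic acid (terminal –COOH) is the principal characteristic group, giving the suffix -oic acid.
The chain contains a C≡C triple bond, so the unsaturation ending is -yne.
The numbering direction is chosen so that the carboxylic acid carbon is C-1 by definition.
That gives the triple bond between C-3 and C-4; a chloro group at C-2.
The name is 2-chlorohex-3-ynoic acid.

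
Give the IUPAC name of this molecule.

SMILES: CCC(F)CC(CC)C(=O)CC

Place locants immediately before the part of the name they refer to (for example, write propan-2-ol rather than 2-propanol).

4-ethyl-6-fluorooctan-3-one

Counting along the main chain through the carbonyl gives 8 carbons: the parent is octane.
A ketone (C=O on an internal carbon) is the principal characteristic group, giving the suffix -one.
The numbering direction is chosen so that numbering from this end puts the carbonyl group at C-3 rather than C-6.
This places the carbonyl at C-3; an ethyl group at C-4; a fluoro group at C-6.
The substituents are ordered alphabetically, ignoring any di-/tri- multipliers.
Assembling the pieces gives 4-ethyl-6-fluorooctan-3-one.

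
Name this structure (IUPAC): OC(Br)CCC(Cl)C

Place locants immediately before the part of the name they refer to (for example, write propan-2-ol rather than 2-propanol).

1-bromo-4-chloropentan-1-ol

The longest chain bearing the –OH group is 5 carbons long (pentane).
The highest-priority functional group is an alcohol (–OH), so the name ends in -ol.
Choose the numbering such that numbering from this end puts the hydroxyl group at C-1 rather than C-5.
This places the hydroxyl at C-1; a bromo group at C-1; a chloro group at C-4.
Substituent prefixes are cited in alphabetical order (multiplying prefixes like di-/tri- are ignored for ordering).
Putting it together: 1-bromo-4-chloropentan-1-ol.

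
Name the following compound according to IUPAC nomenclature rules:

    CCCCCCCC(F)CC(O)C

Counting along the main chain through the –OH group gives 11 carbons: the parent is undecane.
The principal characteristic group is an alcohol (–OH), named with the suffix -ol.
The numbering direction is chosen so that numbering from this end puts the hydroxyl group at C-2 rather than C-10.
That gives the hydroxyl at C-2; a fluoro group at C-4.
The name is 4-fluoroundecan-2-ol.

4-fluoroundecan-2-ol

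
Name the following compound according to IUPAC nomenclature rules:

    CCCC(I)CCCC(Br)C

2-bromo-6-iodononane

The longest continuous carbon chain has 9 atoms, so the parent hydride is nonane.
Number the chain so that the substituent locant set {2,6} is lower than {4,8} at the first point of difference.
With this numbering: a bromo group at C-2; an iodo group at C-6.
The substituents are ordered alphabetically, ignoring any di-/tri- multipliers.
Putting it together: 2-bromo-6-iodononane.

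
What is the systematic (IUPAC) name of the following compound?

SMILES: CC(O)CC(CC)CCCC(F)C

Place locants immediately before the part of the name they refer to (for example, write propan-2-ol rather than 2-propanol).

Counting along the main chain through the –OH group gives 9 carbons: the parent is nonane.
The principal characteristic group is an alcohol (–OH), named with the suffix -ol.
Number the chain so that numbering from this end puts the hydroxyl group at C-2 rather than C-8.
That gives the hydroxyl at C-2; an ethyl group at C-4; a fluoro group at C-8.
The substituents are ordered alphabetically, ignoring any di-/tri- multipliers.
Assembling the pieces gives 4-ethyl-8-fluorononan-2-ol.

4-ethyl-8-fluorononan-2-ol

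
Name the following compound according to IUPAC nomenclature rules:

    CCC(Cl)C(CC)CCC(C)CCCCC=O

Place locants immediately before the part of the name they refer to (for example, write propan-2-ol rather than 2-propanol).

The longest carbon chain that includes the –CHO group has 12 carbons, so the parent hydride is dodecane.
The principal characteristic group is an aldehyde (terminal –CHO), named with the suffix -al.
The numbering direction is chosen so that the aldehyde carbon is C-1 by definition.
This places a chloro group at C-10; an ethyl group at C-9; a methyl group at C-6.
Substituent prefixes are cited in alphabetical order (multiplying prefixes like di-/tri- are ignored for ordering).
Putting it together: 10-chloro-9-ethyl-6-methyldodecanal.

10-chloro-9-ethyl-6-methyldodecanal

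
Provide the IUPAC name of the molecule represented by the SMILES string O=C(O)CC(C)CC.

The longest chain bearing the –COOH group is 5 carbons long (pentane).
A carboxylic acid (terminal –COOH) is the principal characteristic group, giving the suffix -oic acid.
Number the chain so that the carboxylic acid carbon is C-1 by definition.
With this numbering: a methyl group at C-3.
Assembling the pieces gives 3-methylpentanoic acid.

3-methylpentanoic acid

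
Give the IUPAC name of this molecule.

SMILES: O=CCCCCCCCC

Counting along the main chain through the –CHO group gives 9 carbons: the parent is nonane.
The principal characteristic group is an aldehyde (terminal –CHO), named with the suffix -al.
Choose the numbering such that the aldehyde carbon is C-1 by definition.
Putting it together: nonanal.

nonanal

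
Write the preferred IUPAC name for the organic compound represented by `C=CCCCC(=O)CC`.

oct-7-en-3-one

Counting along the main chain through the carbonyl and the multiple bond gives 8 carbons: the parent is octane.
The highest-priority functional group is a ketone (C=O on an internal carbon), so the name ends in -one.
There is one C=C double bond, indicated by the ending -ene.
Choose the numbering such that numbering from this end puts the carbonyl group at C-3 rather than C-6.
This places the carbonyl at C-3; the double bond between C-7 and C-8.
Assembling the pieces gives oct-7-en-3-one.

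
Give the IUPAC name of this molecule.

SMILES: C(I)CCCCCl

The longest carbon chain is 5 atoms: the parent is pentane.
Choose the numbering such that the locant sets are identical either way, so the alphabetically earlier chloro substituent takes the lower locant (1 rather than 5).
With this numbering: a chloro group at C-1; an iodo group at C-5.
The substituents are ordered alphabetically, ignoring any di-/tri- multipliers.
The name is 1-chloro-5-iodopentane.

1-chloro-5-iodopentane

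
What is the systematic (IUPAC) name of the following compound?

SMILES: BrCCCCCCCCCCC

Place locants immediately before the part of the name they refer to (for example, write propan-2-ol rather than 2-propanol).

The longest carbon chain is 11 atoms: the parent is undecane.
Choose the numbering such that the substituent locant set {1} is lower than {11} at the first point of difference.
With this numbering: a bromo group at C-1.
Putting it together: 1-bromoundecane.

1-bromoundecane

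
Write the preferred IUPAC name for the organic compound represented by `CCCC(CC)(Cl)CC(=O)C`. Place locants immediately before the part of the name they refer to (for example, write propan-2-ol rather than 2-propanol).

Counting along the main chain through the carbonyl gives 7 carbons: the parent is heptane.
A ketone (C=O on an internal carbon) is the principal characteristic group, giving the suffix -one.
The numbering direction is chosen so that numbering from this end puts the carbonyl group at C-2 rather than C-6.
With this numbering: the carbonyl at C-2; a chloro group at C-4; an ethyl group at C-4.
Substituent prefixes are cited in alphabetical order (multiplying prefixes like di-/tri- are ignored for ordering).
The name is 4-chloro-4-ethylheptan-2-one.

4-chloro-4-ethylheptan-2-one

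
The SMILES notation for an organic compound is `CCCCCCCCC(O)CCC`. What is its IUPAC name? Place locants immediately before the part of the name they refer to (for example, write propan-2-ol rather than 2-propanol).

Counting along the main chain through the –OH group gives 12 carbons: the parent is dodecane.
The highest-priority functional group is an alcohol (–OH), so the name ends in -ol.
Choose the numbering such that numbering from this end puts the hydroxyl group at C-4 rather than C-9.
With this numbering: the hydroxyl at C-4.
Assembling the pieces gives dodecan-4-ol.

dodecan-4-ol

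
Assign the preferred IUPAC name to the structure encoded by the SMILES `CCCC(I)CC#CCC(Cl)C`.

The longest chain bearing the multiple bond is 10 carbons long (decane).
A C≡C triple bond in the chain gives the infix -yne-.
Choose the numbering such that numbering from this end puts the triple bond at C-4 rather than C-6.
With this numbering: the triple bond between C-4 and C-5; a chloro group at C-2; an iodo group at C-7.
Substituent prefixes are cited in alphabetical order (multiplying prefixes like di-/tri- are ignored for ordering).
Putting it together: 2-chloro-7-iododec-4-yne.

2-chloro-7-iododec-4-yne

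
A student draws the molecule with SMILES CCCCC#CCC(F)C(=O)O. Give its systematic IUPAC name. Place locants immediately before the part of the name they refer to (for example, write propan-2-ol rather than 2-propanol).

2-fluoronon-4-ynoic acid

The longest carbon chain that includes the –COOH group and the multiple bond has 9 carbons, so the parent hydride is nonane.
A carboxylic acid (terminal –COOH) is the principal characteristic group, giving the suffix -oic acid.
The chain contains a C≡C triple bond, so the unsaturation ending is -yne.
Number the chain so that the carboxylic acid carbon is C-1 by definition.
That gives the triple bond between C-4 and C-5; a fluoro group at C-2.
Putting it together: 2-fluoronon-4-ynoic acid.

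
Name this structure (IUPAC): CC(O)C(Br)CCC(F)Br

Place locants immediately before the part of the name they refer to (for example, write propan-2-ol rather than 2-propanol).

The longest chain bearing the –OH group is 6 carbons long (hexane).
The principal characteristic group is an alcohol (–OH), named with the suffix -ol.
The numbering direction is chosen so that numbering from this end puts the hydroxyl group at C-2 rather than C-5.
That gives the hydroxyl at C-2; bromo groups at C-3 and C-6; a fluoro group at C-6.
Prefixes are listed alphabetically: bromo, fluoro.
The name is 3,6-dibromo-6-fluorohexan-2-ol.

3,6-dibromo-6-fluorohexan-2-ol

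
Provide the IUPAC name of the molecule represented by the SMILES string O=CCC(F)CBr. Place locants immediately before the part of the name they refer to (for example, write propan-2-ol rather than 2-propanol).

The longest chain bearing the –CHO group is 4 carbons long (butane).
An aldehyde (terminal –CHO) is the principal characteristic group, giving the suffix -al.
Number the chain so that the aldehyde carbon is C-1 by definition.
This places a bromo group at C-4; a fluoro group at C-3.
Prefixes are listed alphabetically: bromo, fluoro.
Putting it together: 4-bromo-3-fluorobutanal.

4-bromo-3-fluorobutanal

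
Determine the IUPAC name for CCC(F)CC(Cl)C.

2-chloro-4-fluorohexane

The longest continuous carbon chain has 6 atoms, so the parent hydride is hexane.
The numbering direction is chosen so that the substituent locant set {2,4} is lower than {3,5} at the first point of difference.
With this numbering: a chloro group at C-2; a fluoro group at C-4.
The substituents are ordered alphabetically, ignoring any di-/tri- multipliers.
Putting it together: 2-chloro-4-fluorohexane.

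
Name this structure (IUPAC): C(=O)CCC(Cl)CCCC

4-chlorooctanal

Counting along the main chain through the –CHO group gives 8 carbons: the parent is octane.
The highest-priority functional group is an aldehyde (terminal –CHO), so the name ends in -al.
Number the chain so that the aldehyde carbon is C-1 by definition.
That gives a chloro group at C-4.
Assembling the pieces gives 4-chlorooctanal.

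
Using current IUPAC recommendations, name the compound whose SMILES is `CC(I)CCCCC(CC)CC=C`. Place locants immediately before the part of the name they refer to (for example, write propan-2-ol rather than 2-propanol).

The longest carbon chain that includes the multiple bond has 10 carbons, so the parent hydride is decane.
The chain contains a C=C double bond, so the unsaturation ending is -ene.
The numbering direction is chosen so that numbering from this end puts the double bond at C-1 rather than C-9.
This places the double bond between C-1 and C-2; an ethyl group at C-4; an iodo group at C-9.
Substituent prefixes are cited in alphabetical order (multiplying prefixes like di-/tri- are ignored for ordering).
Assembling the pieces gives 4-ethyl-9-iododec-1-ene.

4-ethyl-9-iododec-1-ene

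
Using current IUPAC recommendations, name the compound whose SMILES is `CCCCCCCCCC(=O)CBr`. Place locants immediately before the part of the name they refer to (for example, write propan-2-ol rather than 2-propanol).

The longest carbon chain that includes the carbonyl has 11 carbons, so the parent hydride is undecane.
The highest-priority functional group is a ketone (C=O on an internal carbon), so the name ends in -one.
Number the chain so that numbering from this end puts the carbonyl group at C-2 rather than C-10.
That gives the carbonyl at C-2; a bromo group at C-1.
Assembling the pieces gives 1-bromoundecan-2-one.

1-bromoundecan-2-one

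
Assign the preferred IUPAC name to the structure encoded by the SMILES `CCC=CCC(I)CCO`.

3-iodooct-5-en-1-ol

Counting along the main chain through the –OH group and the multiple bond gives 8 carbons: the parent is octane.
The highest-priority functional group is an alcohol (–OH), so the name ends in -ol.
A C=C double bond in the chain gives the infix -ene-.
The numbering direction is chosen so that numbering from this end puts the hydroxyl group at C-1 rather than C-8.
With this numbering: the hydroxyl at C-1; the double bond between C-5 and C-6; an iodo group at C-3.
Assembling the pieces gives 3-iodooct-5-en-1-ol.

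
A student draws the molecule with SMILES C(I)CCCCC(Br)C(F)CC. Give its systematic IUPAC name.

The longest carbon chain is 9 atoms: the parent is nonane.
Number the chain so that the substituent locant set {1,6,7} is lower than {3,4,9} at the first point of difference.
This places a bromo group at C-6; a fluoro group at C-7; an iodo group at C-1.
The substituents are ordered alphabetically, ignoring any di-/tri- multipliers.
The name is 6-bromo-7-fluoro-1-iodononane.

6-bromo-7-fluoro-1-iodononane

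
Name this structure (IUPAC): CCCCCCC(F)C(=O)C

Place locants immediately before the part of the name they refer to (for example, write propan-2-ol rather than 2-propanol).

3-fluorononan-2-one

The longest carbon chain that includes the carbonyl has 9 carbons, so the parent hydride is nonane.
A ketone (C=O on an internal carbon) is the principal characteristic group, giving the suffix -one.
The numbering direction is chosen so that numbering from this end puts the carbonyl group at C-2 rather than C-8.
This places the carbonyl at C-2; a fluoro group at C-3.
Putting it together: 3-fluorononan-2-one.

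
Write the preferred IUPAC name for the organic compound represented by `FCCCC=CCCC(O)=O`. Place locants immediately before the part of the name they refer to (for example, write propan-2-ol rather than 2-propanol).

8-fluorooct-4-enoic acid

The longest carbon chain that includes the –COOH group and the multiple bond has 8 carbons, so the parent hydride is octane.
The highest-priority functional group is a carboxylic acid (terminal –COOH), so the name ends in -oic acid.
There is one C=C double bond, indicated by the ending -ene.
Choose the numbering such that the carboxylic acid carbon is C-1 by definition.
This places the double bond between C-4 and C-5; a fluoro group at C-8.
The name is 8-fluorooct-4-enoic acid.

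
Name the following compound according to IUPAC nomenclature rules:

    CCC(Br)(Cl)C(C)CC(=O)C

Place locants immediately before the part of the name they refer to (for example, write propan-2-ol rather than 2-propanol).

5-bromo-5-chloro-4-methylheptan-2-one

The longest chain bearing the carbonyl is 7 carbons long (heptane).
A ketone (C=O on an internal carbon) is the principal characteristic group, giving the suffix -one.
Number the chain so that numbering from this end puts the carbonyl group at C-2 rather than C-6.
With this numbering: the carbonyl at C-2; a bromo group at C-5; a chloro group at C-5; a methyl group at C-4.
The substituents are ordered alphabetically, ignoring any di-/tri- multipliers.
Assembling the pieces gives 5-bromo-5-chloro-4-methylheptan-2-one.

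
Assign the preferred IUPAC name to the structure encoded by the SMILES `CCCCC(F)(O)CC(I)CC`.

5-fluoro-3-iodononan-5-ol

Counting along the main chain through the –OH group gives 9 carbons: the parent is nonane.
An alcohol (–OH) is the principal characteristic group, giving the suffix -ol.
The numbering direction is chosen so that the substituent locant set {3,5} is lower than {5,7} at the first point of difference.
This places the hydroxyl at C-5; a fluoro group at C-5; an iodo group at C-3.
The substituents are ordered alphabetically, ignoring any di-/tri- multipliers.
The name is 5-fluoro-3-iodononan-5-ol.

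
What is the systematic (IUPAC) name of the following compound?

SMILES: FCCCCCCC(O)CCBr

The longest chain bearing the –OH group is 9 carbons long (nonane).
The principal characteristic group is an alcohol (–OH), named with the suffix -ol.
Choose the numbering such that numbering from this end puts the hydroxyl group at C-3 rather than C-7.
With this numbering: the hydroxyl at C-3; a bromo group at C-1; a fluoro group at C-9.
The substituents are ordered alphabetically, ignoring any di-/tri- multipliers.
Assembling the pieces gives 1-bromo-9-fluorononan-3-ol.

1-bromo-9-fluorononan-3-ol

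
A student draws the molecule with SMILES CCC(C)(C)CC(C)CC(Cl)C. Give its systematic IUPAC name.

The longest carbon chain is 8 atoms: the parent is octane.
Choose the numbering such that the substituent locant set {2,4,6,6} is lower than {3,3,5,7} at the first point of difference.
This places a chloro group at C-2; methyl groups at C-4 and C-6 (×2).
The substituents are ordered alphabetically, ignoring any di-/tri- multipliers.
The name is 2-chloro-4,6,6-trimethyloctane.

2-chloro-4,6,6-trimethyloctane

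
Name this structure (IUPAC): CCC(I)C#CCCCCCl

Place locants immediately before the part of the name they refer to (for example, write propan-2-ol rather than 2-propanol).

The longest carbon chain that includes the multiple bond has 9 carbons, so the parent hydride is nonane.
The chain contains a C≡C triple bond, so the unsaturation ending is -yne.
Choose the numbering such that numbering from this end puts the triple bond at C-4 rather than C-5.
That gives the triple bond between C-4 and C-5; a chloro group at C-9; an iodo group at C-3.
Substituent prefixes are cited in alphabetical order (multiplying prefixes like di-/tri- are ignored for ordering).
Putting it together: 9-chloro-3-iodonon-4-yne.

9-chloro-3-iodonon-4-yne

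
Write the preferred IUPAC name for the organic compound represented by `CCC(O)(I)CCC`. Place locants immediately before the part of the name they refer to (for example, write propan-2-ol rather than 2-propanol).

The longest carbon chain that includes the –OH group has 6 carbons, so the parent hydride is hexane.
An alcohol (–OH) is the principal characteristic group, giving the suffix -ol.
The numbering direction is chosen so that numbering from this end puts the hydroxyl group at C-3 rather than C-4.
That gives the hydroxyl at C-3; an iodo group at C-3.
Assembling the pieces gives 3-iodohexan-3-ol.

3-iodohexan-3-ol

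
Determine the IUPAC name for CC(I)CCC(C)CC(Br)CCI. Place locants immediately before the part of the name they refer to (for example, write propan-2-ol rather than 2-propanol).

The longest continuous carbon chain has 9 atoms, so the parent hydride is nonane.
Number the chain so that the substituent locant set {1,3,5,8} is lower than {2,5,7,9} at the first point of difference.
This places a bromo group at C-3; iodo groups at C-1 and C-8; a methyl group at C-5.
Substituent prefixes are cited in alphabetical order (multiplying prefixes like di-/tri- are ignored for ordering).
The name is 3-bromo-1,8-diiodo-5-methylnonane.

3-bromo-1,8-diiodo-5-methylnonane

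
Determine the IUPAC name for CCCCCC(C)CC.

The longest continuous carbon chain has 8 atoms, so the parent hydride is octane.
Number the chain so that the substituent locant set {3} is lower than {6} at the first point of difference.
With this numbering: a methyl group at C-3.
Assembling the pieces gives 3-methyloctane.

3-methyloctane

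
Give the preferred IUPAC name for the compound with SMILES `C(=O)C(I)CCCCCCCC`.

2-iododecanal

The longest chain bearing the –CHO group is 10 carbons long (decane).
The highest-priority functional group is an aldehyde (terminal –CHO), so the name ends in -al.
Choose the numbering such that the aldehyde carbon is C-1 by definition.
That gives an iodo group at C-2.
The name is 2-iododecanal.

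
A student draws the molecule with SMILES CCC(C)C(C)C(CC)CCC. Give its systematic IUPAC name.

The longest continuous carbon chain has 8 atoms, so the parent hydride is octane.
Choose the numbering such that the substituent locant set {3,4,5} is lower than {4,5,6} at the first point of difference.
With this numbering: an ethyl group at C-5; methyl groups at C-3 and C-4.
Substituent prefixes are cited in alphabetical order (multiplying prefixes like di-/tri- are ignored for ordering).
The name is 5-ethyl-3,4-dimethyloctane.

5-ethyl-3,4-dimethyloctane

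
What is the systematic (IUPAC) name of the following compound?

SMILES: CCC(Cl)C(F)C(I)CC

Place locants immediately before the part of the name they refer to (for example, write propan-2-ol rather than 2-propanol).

3-chloro-4-fluoro-5-iodoheptane

The longest continuous carbon chain has 7 atoms, so the parent hydride is heptane.
Choose the numbering such that the locant sets are identical either way, so the alphabetically earlier chloro substituent takes the lower locant (3 rather than 5).
With this numbering: a chloro group at C-3; a fluoro group at C-4; an iodo group at C-5.
Substituent prefixes are cited in alphabetical order (multiplying prefixes like di-/tri- are ignored for ordering).
Putting it together: 3-chloro-4-fluoro-5-iodoheptane.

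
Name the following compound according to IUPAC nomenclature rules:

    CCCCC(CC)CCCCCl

The parent chain contains 9 carbons (nonane).
The numbering direction is chosen so that the substituent locant set {1,5} is lower than {5,9} at the first point of difference.
With this numbering: a chloro group at C-1; an ethyl group at C-5.
Substituent prefixes are cited in alphabetical order (multiplying prefixes like di-/tri- are ignored for ordering).
Putting it together: 1-chloro-5-ethylnonane.

1-chloro-5-ethylnonane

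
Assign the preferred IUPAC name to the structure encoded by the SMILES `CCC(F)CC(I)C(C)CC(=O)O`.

The longest chain bearing the –COOH group is 8 carbons long (octane).
The highest-priority functional group is a carboxylic acid (terminal –COOH), so the name ends in -oic acid.
The numbering direction is chosen so that the carboxylic acid carbon is C-1 by definition.
That gives a fluoro group at C-6; an iodo group at C-4; a methyl group at C-3.
Prefixes are listed alphabetically: fluoro, iodo, methyl.
Putting it together: 6-fluoro-4-iodo-3-methyloctanoic acid.

6-fluoro-4-iodo-3-methyloctanoic acid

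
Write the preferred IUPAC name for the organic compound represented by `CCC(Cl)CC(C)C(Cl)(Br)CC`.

3-bromo-3,6-dichloro-4-methyloctane

The longest carbon chain is 8 atoms: the parent is octane.
Number the chain so that the substituent locant set {3,3,4,6} is lower than {3,5,6,6} at the first point of difference.
That gives a bromo group at C-3; chloro groups at C-3 and C-6; a methyl group at C-4.
Prefixes are listed alphabetically: bromo, chloro, methyl.
The name is 3-bromo-3,6-dichloro-4-methyloctane.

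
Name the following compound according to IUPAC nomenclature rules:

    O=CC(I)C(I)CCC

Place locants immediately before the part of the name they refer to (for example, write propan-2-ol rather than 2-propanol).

The longest carbon chain that includes the –CHO group has 6 carbons, so the parent hydride is hexane.
The highest-priority functional group is an aldehyde (terminal –CHO), so the name ends in -al.
Choose the numbering such that the aldehyde carbon is C-1 by definition.
That gives iodo groups at C-2 and C-3.
Assembling the pieces gives 2,3-diiodohexanal.

2,3-diiodohexanal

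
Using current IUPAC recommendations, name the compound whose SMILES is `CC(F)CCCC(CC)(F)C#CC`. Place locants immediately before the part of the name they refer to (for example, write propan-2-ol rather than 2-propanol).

4-ethyl-4,8-difluoronon-2-yne

Counting along the main chain through the multiple bond gives 9 carbons: the parent is nonane.
There is one C≡C triple bond, indicated by the ending -yne.
Number the chain so that numbering from this end puts the triple bond at C-2 rather than C-7.
This places the triple bond between C-2 and C-3; an ethyl group at C-4; fluoro groups at C-4 and C-8.
Substituent prefixes are cited in alphabetical order (multiplying prefixes like di-/tri- are ignored for ordering).
Assembling the pieces gives 4-ethyl-4,8-difluoronon-2-yne.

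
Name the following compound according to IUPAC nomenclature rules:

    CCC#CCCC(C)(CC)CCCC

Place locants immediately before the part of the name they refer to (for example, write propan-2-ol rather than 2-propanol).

7-ethyl-7-methylundec-3-yne

The longest carbon chain that includes the multiple bond has 11 carbons, so the parent hydride is undecane.
The chain contains a C≡C triple bond, so the unsaturation ending is -yne.
Choose the numbering such that numbering from this end puts the triple bond at C-3 rather than C-8.
That gives the triple bond between C-3 and C-4; an ethyl group at C-7; a methyl group at C-7.
Prefixes are listed alphabetically: ethyl, methyl.
The name is 7-ethyl-7-methylundec-3-yne.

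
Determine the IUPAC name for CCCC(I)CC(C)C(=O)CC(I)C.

2,7-diiodo-5-methyldecan-4-one

Counting along the main chain through the carbonyl gives 10 carbons: the parent is decane.
The highest-priority functional group is a ketone (C=O on an internal carbon), so the name ends in -one.
Number the chain so that numbering from this end puts the carbonyl group at C-4 rather than C-7.
This places the carbonyl at C-4; iodo groups at C-2 and C-7; a methyl group at C-5.
The substituents are ordered alphabetically, ignoring any di-/tri- multipliers.
The name is 2,7-diiodo-5-methyldecan-4-one.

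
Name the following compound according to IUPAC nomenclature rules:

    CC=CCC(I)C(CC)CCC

The longest chain bearing the multiple bond is 9 carbons long (nonane).
There is one C=C double bond, indicated by the ending -ene.
The numbering direction is chosen so that numbering from this end puts the double bond at C-2 rather than C-7.
This places the double bond between C-2 and C-3; an ethyl group at C-6; an iodo group at C-5.
Substituent prefixes are cited in alphabetical order (multiplying prefixes like di-/tri- are ignored for ordering).
The name is 6-ethyl-5-iodonon-2-ene.

6-ethyl-5-iodonon-2-ene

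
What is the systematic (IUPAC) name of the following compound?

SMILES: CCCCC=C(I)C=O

Counting along the main chain through the –CHO group and the multiple bond gives 7 carbons: the parent is heptane.
The highest-priority functional group is an aldehyde (terminal –CHO), so the name ends in -al.
There is one C=C double bond, indicated by the ending -ene.
Number the chain so that the aldehyde carbon is C-1 by definition.
With this numbering: the double bond between C-2 and C-3; an iodo group at C-2.
The name is 2-iodohept-2-enal.

2-iodohept-2-enal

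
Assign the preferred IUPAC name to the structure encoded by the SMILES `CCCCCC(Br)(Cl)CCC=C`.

The longest chain bearing the multiple bond is 10 carbons long (decane).
A C=C double bond in the chain gives the infix -ene-.
Number the chain so that numbering from this end puts the double bond at C-1 rather than C-9.
That gives the double bond between C-1 and C-2; a bromo group at C-5; a chloro group at C-5.
Prefixes are listed alphabetically: bromo, chloro.
The name is 5-bromo-5-chlorodec-1-ene.

5-bromo-5-chlorodec-1-ene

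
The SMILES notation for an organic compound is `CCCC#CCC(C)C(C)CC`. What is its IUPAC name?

The longest carbon chain that includes the multiple bond has 10 carbons, so the parent hydride is decane.
A C≡C triple bond in the chain gives the infix -yne-.
Number the chain so that numbering from this end puts the triple bond at C-4 rather than C-6.
This places the triple bond between C-4 and C-5; methyl groups at C-7 and C-8.
Putting it together: 7,8-dimethyldec-4-yne.

7,8-dimethyldec-4-yne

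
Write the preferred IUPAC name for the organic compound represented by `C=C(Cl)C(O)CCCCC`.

Counting along the main chain through the –OH group and the multiple bond gives 8 carbons: the parent is octane.
The principal characteristic group is an alcohol (–OH), named with the suffix -ol.
The chain contains a C=C double bond, so the unsaturation ending is -ene.
Choose the numbering such that numbering from this end puts the hydroxyl group at C-3 rather than C-6.
This places the hydroxyl at C-3; the double bond between C-1 and C-2; a chloro group at C-2.
Assembling the pieces gives 2-chlorooct-1-en-3-ol.

2-chlorooct-1-en-3-ol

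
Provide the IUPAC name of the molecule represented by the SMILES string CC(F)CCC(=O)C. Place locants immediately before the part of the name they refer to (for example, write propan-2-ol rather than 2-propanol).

5-fluorohexan-2-one

The longest carbon chain that includes the carbonyl has 6 carbons, so the parent hydride is hexane.
The principal characteristic group is a ketone (C=O on an internal carbon), named with the suffix -one.
Choose the numbering such that numbering from this end puts the carbonyl group at C-2 rather than C-5.
That gives the carbonyl at C-2; a fluoro group at C-5.
Putting it together: 5-fluorohexan-2-one.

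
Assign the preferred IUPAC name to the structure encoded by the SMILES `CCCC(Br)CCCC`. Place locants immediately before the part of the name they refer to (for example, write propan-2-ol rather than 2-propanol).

The longest carbon chain is 8 atoms: the parent is octane.
The numbering direction is chosen so that the substituent locant set {4} is lower than {5} at the first point of difference.
This places a bromo group at C-4.
Putting it together: 4-bromooctane.

4-bromooctane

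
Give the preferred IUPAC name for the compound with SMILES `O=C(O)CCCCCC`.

The longest chain bearing the –COOH group is 7 carbons long (heptane).
The principal characteristic group is a carboxylic acid (terminal –COOH), named with the suffix -oic acid.
Choose the numbering such that the carboxylic acid carbon is C-1 by definition.
Assembling the pieces gives heptanoic acid.

heptanoic acid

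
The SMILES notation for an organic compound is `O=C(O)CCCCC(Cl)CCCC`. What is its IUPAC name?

6-chlorodecanoic acid

Counting along the main chain through the –COOH group gives 10 carbons: the parent is decane.
A carboxylic acid (terminal –COOH) is the principal characteristic group, giving the suffix -oic acid.
Choose the numbering such that the carboxylic acid carbon is C-1 by definition.
With this numbering: a chloro group at C-6.
Putting it together: 6-chlorodecanoic acid.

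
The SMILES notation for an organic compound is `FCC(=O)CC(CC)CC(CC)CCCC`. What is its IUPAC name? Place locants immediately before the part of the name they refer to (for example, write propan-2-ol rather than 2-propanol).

The longest carbon chain that includes the carbonyl has 10 carbons, so the parent hydride is decane.
The principal characteristic group is a ketone (C=O on an internal carbon), named with the suffix -one.
Choose the numbering such that numbering from this end puts the carbonyl group at C-2 rather than C-9.
That gives the carbonyl at C-2; ethyl groups at C-4 and C-6; a fluoro group at C-1.
The substituents are ordered alphabetically, ignoring any di-/tri- multipliers.
Putting it together: 4,6-diethyl-1-fluorodecan-2-one.

4,6-diethyl-1-fluorodecan-2-one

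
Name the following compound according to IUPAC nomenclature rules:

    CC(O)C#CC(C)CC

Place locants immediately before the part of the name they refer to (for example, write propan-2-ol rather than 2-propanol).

5-methylhept-3-yn-2-ol

Counting along the main chain through the –OH group and the multiple bond gives 7 carbons: the parent is heptane.
The highest-priority functional group is an alcohol (–OH), so the name ends in -ol.
A C≡C triple bond in the chain gives the infix -yne-.
Choose the numbering such that numbering from this end puts the hydroxyl group at C-2 rather than C-6.
That gives the hydroxyl at C-2; the triple bond between C-3 and C-4; a methyl group at C-5.
The name is 5-methylhept-3-yn-2-ol.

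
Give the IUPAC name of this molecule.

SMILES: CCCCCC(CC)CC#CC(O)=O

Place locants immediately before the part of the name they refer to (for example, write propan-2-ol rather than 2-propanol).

Counting along the main chain through the –COOH group and the multiple bond gives 10 carbons: the parent is decane.
A carboxylic acid (terminal –COOH) is the principal characteristic group, giving the suffix -oic acid.
The chain contains a C≡C triple bond, so the unsaturation ending is -yne.
Choose the numbering such that the carboxylic acid carbon is C-1 by definition.
This places the triple bond between C-2 and C-3; an ethyl group at C-5.
Assembling the pieces gives 5-ethyldec-2-ynoic acid.

5-ethyldec-2-ynoic acid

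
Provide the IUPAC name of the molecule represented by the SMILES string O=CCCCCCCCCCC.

undecanal

The longest carbon chain that includes the –CHO group has 11 carbons, so the parent hydride is undecane.
The highest-priority functional group is an aldehyde (terminal –CHO), so the name ends in -al.
Choose the numbering such that the aldehyde carbon is C-1 by definition.
Assembling the pieces gives undecanal.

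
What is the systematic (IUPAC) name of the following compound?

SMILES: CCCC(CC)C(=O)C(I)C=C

5-ethyl-3-iodooct-1-en-4-one

The longest chain bearing the carbonyl and the multiple bond is 8 carbons long (octane).
A ketone (C=O on an internal carbon) is the principal characteristic group, giving the suffix -one.
The chain contains a C=C double bond, so the unsaturation ending is -ene.
Number the chain so that numbering from this end puts the carbonyl group at C-4 rather than C-5.
This places the carbonyl at C-4; the double bond between C-1 and C-2; an ethyl group at C-5; an iodo group at C-3.
Prefixes are listed alphabetically: ethyl, iodo.
Assembling the pieces gives 5-ethyl-3-iodooct-1-en-4-one.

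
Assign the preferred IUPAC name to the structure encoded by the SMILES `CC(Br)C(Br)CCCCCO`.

6,7-dibromooctan-1-ol

The longest chain bearing the –OH group is 8 carbons long (octane).
The principal characteristic group is an alcohol (–OH), named with the suffix -ol.
Number the chain so that numbering from this end puts the hydroxyl group at C-1 rather than C-8.
That gives the hydroxyl at C-1; bromo groups at C-6 and C-7.
The name is 6,7-dibromooctan-1-ol.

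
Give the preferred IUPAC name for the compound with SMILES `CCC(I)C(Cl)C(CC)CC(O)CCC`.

Counting along the main chain through the –OH group gives 10 carbons: the parent is decane.
The highest-priority functional group is an alcohol (–OH), so the name ends in -ol.
Number the chain so that numbering from this end puts the hydroxyl group at C-4 rather than C-7.
This places the hydroxyl at C-4; a chloro group at C-7; an ethyl group at C-6; an iodo group at C-8.
Substituent prefixes are cited in alphabetical order (multiplying prefixes like di-/tri- are ignored for ordering).
The name is 7-chloro-6-ethyl-8-iododecan-4-ol.

7-chloro-6-ethyl-8-iododecan-4-ol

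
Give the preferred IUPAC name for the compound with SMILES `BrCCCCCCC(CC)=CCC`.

10-bromo-4-ethyldec-3-ene

Counting along the main chain through the multiple bond gives 10 carbons: the parent is decane.
There is one C=C double bond, indicated by the ending -ene.
Number the chain so that numbering from this end puts the double bond at C-3 rather than C-7.
With this numbering: the double bond between C-3 and C-4; a bromo group at C-10; an ethyl group at C-4.
Substituent prefixes are cited in alphabetical order (multiplying prefixes like di-/tri- are ignored for ordering).
Assembling the pieces gives 10-bromo-4-ethyldec-3-ene.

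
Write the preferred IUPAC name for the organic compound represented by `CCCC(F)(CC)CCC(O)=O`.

The longest carbon chain that includes the –COOH group has 7 carbons, so the parent hydride is heptane.
A carboxylic acid (terminal –COOH) is the principal characteristic group, giving the suffix -oic acid.
Choose the numbering such that the carboxylic acid carbon is C-1 by definition.
This places an ethyl group at C-4; a fluoro group at C-4.
The substituents are ordered alphabetically, ignoring any di-/tri- multipliers.
The name is 4-ethyl-4-fluoroheptanoic acid.

4-ethyl-4-fluoroheptanoic acid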